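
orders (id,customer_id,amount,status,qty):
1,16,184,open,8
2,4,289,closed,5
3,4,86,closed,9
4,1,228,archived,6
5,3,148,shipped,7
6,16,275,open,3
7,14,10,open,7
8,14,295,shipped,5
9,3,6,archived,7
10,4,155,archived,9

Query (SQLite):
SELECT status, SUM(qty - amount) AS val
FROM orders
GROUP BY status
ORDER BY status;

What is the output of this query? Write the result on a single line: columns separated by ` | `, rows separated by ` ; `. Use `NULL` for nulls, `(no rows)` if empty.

For each row compute qty - amount.
Group by status; take SUM of the expression per group.
  archived: ids {4, 9, 10} → SUM(qty - amount)=-367
  closed: ids {2, 3} → SUM(qty - amount)=-361
  open: ids {1, 6, 7} → SUM(qty - amount)=-451
  shipped: ids {5, 8} → SUM(qty - amount)=-431

archived | -367 ; closed | -361 ; open | -451 ; shipped | -431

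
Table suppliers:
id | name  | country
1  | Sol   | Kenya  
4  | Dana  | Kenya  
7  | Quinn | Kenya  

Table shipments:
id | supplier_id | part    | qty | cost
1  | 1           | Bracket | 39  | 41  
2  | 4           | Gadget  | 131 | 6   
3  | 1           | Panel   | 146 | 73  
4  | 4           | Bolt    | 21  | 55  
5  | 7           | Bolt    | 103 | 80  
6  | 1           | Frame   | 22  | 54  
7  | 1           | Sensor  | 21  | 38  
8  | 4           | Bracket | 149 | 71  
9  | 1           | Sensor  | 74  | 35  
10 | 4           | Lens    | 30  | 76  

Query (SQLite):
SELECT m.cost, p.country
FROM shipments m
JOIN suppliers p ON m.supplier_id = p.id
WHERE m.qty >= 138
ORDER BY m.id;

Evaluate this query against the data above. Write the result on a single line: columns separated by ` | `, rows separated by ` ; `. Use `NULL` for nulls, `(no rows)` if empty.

Each shipments row matches the suppliers row where supplier_id = suppliers.id.
Then keep rows with m.qty >= 138.

73 | Kenya ; 71 | Kenya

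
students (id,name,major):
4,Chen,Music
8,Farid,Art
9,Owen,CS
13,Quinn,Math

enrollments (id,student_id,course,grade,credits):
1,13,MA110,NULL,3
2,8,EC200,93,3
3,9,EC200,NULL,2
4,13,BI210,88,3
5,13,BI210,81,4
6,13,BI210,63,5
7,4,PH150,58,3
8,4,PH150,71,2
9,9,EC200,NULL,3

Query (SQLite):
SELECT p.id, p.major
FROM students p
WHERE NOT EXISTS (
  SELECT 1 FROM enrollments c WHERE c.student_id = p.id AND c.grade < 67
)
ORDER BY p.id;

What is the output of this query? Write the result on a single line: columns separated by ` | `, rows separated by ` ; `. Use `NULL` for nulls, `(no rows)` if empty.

For each students row, check whether any enrollments with matching student_id has grade < 67.
Keep rows where that is false.

8 | Art ; 9 | CS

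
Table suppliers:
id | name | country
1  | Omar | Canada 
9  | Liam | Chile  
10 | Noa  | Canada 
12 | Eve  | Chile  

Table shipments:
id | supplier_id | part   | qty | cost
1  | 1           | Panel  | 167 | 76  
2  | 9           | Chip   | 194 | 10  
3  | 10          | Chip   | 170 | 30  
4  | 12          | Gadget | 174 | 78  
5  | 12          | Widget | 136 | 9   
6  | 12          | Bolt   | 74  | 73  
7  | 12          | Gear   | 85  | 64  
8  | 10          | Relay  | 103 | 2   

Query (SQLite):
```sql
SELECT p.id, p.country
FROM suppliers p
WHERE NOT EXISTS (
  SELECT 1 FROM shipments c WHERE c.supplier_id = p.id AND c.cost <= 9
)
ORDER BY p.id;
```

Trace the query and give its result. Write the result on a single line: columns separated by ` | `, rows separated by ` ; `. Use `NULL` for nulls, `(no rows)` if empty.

1 | Canada ; 9 | Chile

For each suppliers row, check whether any shipments with matching supplier_id has cost <= 9.
Keep rows where that is false.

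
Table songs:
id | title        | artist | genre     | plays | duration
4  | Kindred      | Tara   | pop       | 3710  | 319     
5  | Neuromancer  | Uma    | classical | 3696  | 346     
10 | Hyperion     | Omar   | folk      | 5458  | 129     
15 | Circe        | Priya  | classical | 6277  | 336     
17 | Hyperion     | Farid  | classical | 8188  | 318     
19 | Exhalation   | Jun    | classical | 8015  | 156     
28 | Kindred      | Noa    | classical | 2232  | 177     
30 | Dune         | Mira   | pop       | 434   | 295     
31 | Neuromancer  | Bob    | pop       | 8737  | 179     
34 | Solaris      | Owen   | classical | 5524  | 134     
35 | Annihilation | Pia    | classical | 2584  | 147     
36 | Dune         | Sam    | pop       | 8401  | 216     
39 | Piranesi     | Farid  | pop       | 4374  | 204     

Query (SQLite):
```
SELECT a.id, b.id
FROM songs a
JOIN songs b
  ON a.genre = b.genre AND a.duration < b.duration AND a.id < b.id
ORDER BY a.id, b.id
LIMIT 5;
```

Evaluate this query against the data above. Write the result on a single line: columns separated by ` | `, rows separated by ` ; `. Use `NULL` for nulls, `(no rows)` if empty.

Pairs (a,b) with same genre, a.duration < b.duration, a.id < b.id.
genre groups: classical:{5,15,17,19,28,34,35} folk:{10} pop:{4,30,31,36,39}
Ordered by (a.id, b.id); first 5.

19 | 28 ; 31 | 36 ; 31 | 39 ; 34 | 35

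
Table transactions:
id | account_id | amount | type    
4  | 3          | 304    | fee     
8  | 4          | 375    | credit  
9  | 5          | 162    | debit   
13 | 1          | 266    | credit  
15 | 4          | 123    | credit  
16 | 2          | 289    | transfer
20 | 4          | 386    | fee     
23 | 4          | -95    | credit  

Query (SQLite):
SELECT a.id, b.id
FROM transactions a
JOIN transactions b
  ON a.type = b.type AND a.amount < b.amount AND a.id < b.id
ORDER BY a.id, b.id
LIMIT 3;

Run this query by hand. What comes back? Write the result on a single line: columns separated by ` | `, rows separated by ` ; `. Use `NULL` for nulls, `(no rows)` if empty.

Pairs (a,b) with same type, a.amount < b.amount, a.id < b.id.
type groups: credit:{8,13,15,23} debit:{9} fee:{4,20} transfer:{16}
Ordered by (a.id, b.id); first 3.

4 | 20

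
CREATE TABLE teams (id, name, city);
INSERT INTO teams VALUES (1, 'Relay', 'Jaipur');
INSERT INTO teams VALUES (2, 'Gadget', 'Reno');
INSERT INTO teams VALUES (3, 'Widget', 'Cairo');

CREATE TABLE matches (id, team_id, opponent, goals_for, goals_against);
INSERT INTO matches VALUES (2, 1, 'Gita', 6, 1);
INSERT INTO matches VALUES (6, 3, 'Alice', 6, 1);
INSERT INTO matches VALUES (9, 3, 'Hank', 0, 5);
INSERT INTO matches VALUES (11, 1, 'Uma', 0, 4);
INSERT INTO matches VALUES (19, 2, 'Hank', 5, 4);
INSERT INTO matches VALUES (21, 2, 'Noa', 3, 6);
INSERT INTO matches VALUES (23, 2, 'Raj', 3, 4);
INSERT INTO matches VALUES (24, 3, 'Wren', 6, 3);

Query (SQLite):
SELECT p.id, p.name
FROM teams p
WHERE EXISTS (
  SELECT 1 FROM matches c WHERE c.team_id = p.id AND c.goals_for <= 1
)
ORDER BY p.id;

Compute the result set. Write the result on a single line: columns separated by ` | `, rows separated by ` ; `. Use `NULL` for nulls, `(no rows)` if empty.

For each teams row, check whether any matches with matching team_id has goals_for <= 1.
Keep rows where that is true.

1 | Relay ; 3 | Widget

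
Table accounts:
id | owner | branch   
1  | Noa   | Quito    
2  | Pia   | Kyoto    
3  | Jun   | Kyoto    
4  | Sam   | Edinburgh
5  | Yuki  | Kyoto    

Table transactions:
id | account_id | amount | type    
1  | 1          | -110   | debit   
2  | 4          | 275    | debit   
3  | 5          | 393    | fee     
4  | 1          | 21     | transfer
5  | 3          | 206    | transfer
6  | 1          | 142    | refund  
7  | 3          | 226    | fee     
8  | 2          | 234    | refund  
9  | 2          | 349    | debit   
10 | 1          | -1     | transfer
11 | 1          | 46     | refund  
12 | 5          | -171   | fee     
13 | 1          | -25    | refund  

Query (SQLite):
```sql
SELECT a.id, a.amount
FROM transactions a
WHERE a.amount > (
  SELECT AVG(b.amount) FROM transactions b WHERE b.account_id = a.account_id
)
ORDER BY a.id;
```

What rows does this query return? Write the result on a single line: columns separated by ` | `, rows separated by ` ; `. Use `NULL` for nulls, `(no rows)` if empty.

3 | 393 ; 4 | 21 ; 6 | 142 ; 7 | 226 ; 9 | 349 ; 11 | 46

For each transactions row a, compute AVG(amount) over rows sharing a.account_id.
Keep row a if a.amount > that per-group AVG.
  account_id=1: AVG(amount) = 12.166667
  account_id=2: AVG(amount) = 291.5
  account_id=3: AVG(amount) = 216.0
  account_id=4: AVG(amount) = 275.0
  account_id=5: AVG(amount) = 111.0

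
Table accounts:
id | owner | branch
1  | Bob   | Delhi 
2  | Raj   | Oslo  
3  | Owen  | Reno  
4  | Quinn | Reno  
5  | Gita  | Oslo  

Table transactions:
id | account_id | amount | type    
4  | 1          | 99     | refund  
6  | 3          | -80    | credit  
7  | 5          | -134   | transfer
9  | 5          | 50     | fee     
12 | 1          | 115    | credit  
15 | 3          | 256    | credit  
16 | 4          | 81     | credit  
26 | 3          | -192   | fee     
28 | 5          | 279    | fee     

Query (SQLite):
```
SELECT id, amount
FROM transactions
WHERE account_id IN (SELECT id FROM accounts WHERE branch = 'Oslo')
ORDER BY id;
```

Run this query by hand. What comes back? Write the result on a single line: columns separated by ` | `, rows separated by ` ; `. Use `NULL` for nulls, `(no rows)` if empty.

Inner query: accounts.id where branch = 'Oslo'.
Outer: keep transactions rows whose account_id is in that set.
Inner query → {2, 5}

7 | -134 ; 9 | 50 ; 28 | 279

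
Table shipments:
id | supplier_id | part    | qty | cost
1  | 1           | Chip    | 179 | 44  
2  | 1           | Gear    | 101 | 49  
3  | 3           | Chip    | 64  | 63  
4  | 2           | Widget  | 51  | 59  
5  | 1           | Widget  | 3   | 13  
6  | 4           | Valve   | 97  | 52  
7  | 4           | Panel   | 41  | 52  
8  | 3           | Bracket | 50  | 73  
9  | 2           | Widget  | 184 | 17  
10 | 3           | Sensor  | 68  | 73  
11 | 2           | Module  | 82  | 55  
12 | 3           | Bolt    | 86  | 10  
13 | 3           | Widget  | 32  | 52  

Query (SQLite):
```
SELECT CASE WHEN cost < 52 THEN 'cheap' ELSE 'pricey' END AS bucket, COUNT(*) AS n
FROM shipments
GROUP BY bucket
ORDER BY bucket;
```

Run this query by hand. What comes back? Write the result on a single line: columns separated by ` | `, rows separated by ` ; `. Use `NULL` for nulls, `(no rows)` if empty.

cheap | 5 ; pricey | 8

Bucket rows by cost < 52 → 'cheap' else 'pricey'; count each bucket.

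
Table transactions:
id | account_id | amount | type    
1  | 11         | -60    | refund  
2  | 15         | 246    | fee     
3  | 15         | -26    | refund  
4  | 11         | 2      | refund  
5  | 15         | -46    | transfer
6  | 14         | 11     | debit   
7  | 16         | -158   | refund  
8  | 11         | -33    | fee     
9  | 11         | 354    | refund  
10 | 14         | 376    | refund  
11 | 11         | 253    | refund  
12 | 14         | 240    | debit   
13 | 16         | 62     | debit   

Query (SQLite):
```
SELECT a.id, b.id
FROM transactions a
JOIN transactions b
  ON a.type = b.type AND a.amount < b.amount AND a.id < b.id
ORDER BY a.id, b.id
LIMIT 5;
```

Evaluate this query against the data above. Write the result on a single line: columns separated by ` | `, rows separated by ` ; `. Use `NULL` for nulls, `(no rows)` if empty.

Pairs (a,b) with same type, a.amount < b.amount, a.id < b.id.
type groups: debit:{6,12,13} fee:{2,8} refund:{1,3,4,7,9,10,11} transfer:{5}
Ordered by (a.id, b.id); first 5.

1 | 3 ; 1 | 4 ; 1 | 9 ; 1 | 10 ; 1 | 11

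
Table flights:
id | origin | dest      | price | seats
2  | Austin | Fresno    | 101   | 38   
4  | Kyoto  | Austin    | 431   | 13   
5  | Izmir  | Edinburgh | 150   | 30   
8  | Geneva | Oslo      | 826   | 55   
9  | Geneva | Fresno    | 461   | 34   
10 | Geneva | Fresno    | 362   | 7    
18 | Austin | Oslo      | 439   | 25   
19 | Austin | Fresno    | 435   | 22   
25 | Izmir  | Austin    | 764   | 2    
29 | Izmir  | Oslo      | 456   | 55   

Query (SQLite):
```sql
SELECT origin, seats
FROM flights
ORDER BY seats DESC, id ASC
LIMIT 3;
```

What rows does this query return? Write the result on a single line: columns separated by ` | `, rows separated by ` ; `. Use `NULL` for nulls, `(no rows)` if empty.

Geneva | 55 ; Izmir | 55 ; Austin | 38

Sort by seats desc, tiebreak id asc: (55, id=8), (55, id=29), (38, id=2), (34, id=9), (30, id=5), (25, id=18) …. Take first 3.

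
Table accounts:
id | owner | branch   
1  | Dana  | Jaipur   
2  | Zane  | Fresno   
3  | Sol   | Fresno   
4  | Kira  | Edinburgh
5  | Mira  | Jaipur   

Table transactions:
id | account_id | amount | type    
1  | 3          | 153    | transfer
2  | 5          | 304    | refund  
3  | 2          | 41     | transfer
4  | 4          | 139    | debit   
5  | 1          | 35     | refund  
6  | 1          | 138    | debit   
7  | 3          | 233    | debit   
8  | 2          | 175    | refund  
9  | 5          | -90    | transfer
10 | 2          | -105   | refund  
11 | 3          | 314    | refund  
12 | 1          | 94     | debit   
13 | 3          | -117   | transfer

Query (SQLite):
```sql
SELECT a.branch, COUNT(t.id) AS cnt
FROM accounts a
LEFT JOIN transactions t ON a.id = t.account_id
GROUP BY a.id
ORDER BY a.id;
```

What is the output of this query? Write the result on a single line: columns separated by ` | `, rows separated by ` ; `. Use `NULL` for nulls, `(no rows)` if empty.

Jaipur | 3 ; Fresno | 3 ; Fresno | 4 ; Edinburgh | 1 ; Jaipur | 2

LEFT JOIN keeps every accounts row; unmatched ones get NULL for transactions columns.
Group by accounts.id and compute COUNT(t.id). COUNT(col) of an all-NULL group is 0.
  1: ids {5, 6, 12} → COUNT(t.id)=3
  2: ids {3, 8, 10} → COUNT(t.id)=3
  3: ids {1, 7, 11, 13} → COUNT(t.id)=4
  4: ids {4} → COUNT(t.id)=1
  5: ids {2, 9} → COUNT(t.id)=2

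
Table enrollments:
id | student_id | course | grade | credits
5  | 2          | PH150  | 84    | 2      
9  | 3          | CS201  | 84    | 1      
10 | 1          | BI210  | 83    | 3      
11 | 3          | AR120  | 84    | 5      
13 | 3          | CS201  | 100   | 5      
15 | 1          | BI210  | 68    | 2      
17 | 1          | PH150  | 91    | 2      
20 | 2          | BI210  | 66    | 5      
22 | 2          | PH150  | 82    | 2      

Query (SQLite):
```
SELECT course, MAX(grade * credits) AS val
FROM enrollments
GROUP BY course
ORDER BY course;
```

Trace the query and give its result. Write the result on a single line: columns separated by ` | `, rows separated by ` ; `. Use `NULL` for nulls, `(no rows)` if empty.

AR120 | 420 ; BI210 | 330 ; CS201 | 500 ; PH150 | 182

For each row compute grade * credits.
Group by course; take MAX of the expression per group.
  AR120: ids {11} → MAX(grade * credits)=420
  BI210: ids {10, 15, 20} → MAX(grade * credits)=330
  CS201: ids {9, 13} → MAX(grade * credits)=500
  PH150: ids {5, 17, 22} → MAX(grade * credits)=182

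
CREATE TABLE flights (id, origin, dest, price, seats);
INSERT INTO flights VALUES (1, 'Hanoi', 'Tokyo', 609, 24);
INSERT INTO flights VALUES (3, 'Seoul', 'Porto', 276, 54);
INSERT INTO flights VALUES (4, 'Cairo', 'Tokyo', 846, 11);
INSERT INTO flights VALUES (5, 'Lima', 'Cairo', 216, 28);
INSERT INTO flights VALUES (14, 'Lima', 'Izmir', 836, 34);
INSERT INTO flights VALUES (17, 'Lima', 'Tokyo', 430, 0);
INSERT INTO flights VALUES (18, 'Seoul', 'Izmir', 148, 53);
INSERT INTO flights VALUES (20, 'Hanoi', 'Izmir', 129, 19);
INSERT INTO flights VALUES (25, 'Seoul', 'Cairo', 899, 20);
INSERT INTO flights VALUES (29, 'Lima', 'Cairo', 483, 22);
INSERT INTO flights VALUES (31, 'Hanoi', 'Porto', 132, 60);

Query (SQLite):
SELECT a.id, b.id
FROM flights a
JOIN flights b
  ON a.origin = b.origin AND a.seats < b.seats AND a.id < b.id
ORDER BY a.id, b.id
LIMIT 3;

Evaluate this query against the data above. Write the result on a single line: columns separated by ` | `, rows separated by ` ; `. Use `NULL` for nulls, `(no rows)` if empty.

Pairs (a,b) with same origin, a.seats < b.seats, a.id < b.id.
origin groups: Cairo:{4} Hanoi:{1,20,31} Lima:{5,14,17,29} Seoul:{3,18,25}
Ordered by (a.id, b.id); first 3.

1 | 31 ; 5 | 14 ; 17 | 29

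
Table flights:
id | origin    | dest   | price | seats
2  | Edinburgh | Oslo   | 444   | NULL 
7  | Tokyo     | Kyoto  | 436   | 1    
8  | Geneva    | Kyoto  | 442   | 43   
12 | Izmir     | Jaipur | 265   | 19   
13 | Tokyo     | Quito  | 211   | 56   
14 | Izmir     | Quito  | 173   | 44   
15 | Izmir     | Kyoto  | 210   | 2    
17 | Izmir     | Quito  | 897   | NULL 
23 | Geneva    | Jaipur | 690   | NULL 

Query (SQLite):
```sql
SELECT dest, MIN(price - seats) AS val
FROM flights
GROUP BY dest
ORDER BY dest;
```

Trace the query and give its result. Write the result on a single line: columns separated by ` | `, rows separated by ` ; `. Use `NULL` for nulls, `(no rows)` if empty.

Jaipur | 246 ; Kyoto | 208 ; Oslo | NULL ; Quito | 129

For each row compute price - seats.
Group by dest; take MIN of the expression per group.
  Jaipur: ids {12, 23} → MIN(price - seats)=246
  Kyoto: ids {7, 8, 15} → MIN(price - seats)=208
  Oslo: ids {2} → MIN(price - seats)=NULL
  Quito: ids {13, 14, 17} → MIN(price - seats)=129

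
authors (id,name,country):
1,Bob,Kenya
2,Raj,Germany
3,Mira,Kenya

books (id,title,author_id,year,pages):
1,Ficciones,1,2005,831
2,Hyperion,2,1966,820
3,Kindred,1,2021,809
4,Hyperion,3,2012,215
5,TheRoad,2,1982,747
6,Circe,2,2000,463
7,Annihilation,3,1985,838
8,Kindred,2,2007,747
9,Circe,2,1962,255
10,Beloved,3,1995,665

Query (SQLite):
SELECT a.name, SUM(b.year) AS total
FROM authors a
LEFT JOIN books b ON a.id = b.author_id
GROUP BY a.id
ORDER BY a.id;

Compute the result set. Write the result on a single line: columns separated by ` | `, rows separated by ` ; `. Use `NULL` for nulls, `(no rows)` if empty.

LEFT JOIN keeps every authors row; unmatched ones get NULL for books columns.
Group by authors.id and compute SUM(b.year). SUM over an all-NULL group is NULL.
  1: ids {1, 3} → SUM(b.year)=4026
  2: ids {2, 5, 6, 8, 9} → SUM(b.year)=9917
  3: ids {4, 7, 10} → SUM(b.year)=5992

Bob | 4026 ; Raj | 9917 ; Mira | 5992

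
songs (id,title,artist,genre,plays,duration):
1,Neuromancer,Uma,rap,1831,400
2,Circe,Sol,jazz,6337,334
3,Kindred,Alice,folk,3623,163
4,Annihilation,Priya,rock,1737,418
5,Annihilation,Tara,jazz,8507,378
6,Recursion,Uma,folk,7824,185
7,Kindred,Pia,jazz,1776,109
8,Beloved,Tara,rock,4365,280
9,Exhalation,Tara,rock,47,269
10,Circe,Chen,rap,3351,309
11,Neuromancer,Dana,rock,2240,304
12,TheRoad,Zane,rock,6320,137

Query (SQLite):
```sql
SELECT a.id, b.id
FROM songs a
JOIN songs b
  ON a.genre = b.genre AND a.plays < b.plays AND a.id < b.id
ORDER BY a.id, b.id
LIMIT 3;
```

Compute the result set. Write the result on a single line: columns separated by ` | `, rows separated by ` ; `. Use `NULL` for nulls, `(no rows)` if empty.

Pairs (a,b) with same genre, a.plays < b.plays, a.id < b.id.
genre groups: folk:{3,6} jazz:{2,5,7} rap:{1,10} rock:{4,8,9,11,12}
Ordered by (a.id, b.id); first 3.

1 | 10 ; 2 | 5 ; 3 | 6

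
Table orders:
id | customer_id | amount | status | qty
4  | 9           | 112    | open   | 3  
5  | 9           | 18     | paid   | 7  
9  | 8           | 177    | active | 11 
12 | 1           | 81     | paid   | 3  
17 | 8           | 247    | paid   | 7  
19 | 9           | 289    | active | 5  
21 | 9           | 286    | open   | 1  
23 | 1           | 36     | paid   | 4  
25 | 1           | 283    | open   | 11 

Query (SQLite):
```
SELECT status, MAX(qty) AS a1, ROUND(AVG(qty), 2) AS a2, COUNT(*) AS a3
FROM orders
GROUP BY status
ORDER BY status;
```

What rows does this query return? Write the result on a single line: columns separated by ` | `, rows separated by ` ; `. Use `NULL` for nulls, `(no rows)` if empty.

Group orders by status.
Per group compute: MAX(qty), ROUND(AVG(qty), 2), COUNT(*).
  active: ids {9, 19} → MAX(qty)=11, ROUND(AVG(qty), 2)=8, COUNT(*)=2
  open: ids {4, 21, 25} → MAX(qty)=11, ROUND(AVG(qty), 2)=5, COUNT(*)=3
  paid: ids {5, 12, 17, 23} → MAX(qty)=7, ROUND(AVG(qty), 2)=5.25, COUNT(*)=4

active | 11 | 8 | 2 ; open | 11 | 5 | 3 ; paid | 7 | 5.25 | 4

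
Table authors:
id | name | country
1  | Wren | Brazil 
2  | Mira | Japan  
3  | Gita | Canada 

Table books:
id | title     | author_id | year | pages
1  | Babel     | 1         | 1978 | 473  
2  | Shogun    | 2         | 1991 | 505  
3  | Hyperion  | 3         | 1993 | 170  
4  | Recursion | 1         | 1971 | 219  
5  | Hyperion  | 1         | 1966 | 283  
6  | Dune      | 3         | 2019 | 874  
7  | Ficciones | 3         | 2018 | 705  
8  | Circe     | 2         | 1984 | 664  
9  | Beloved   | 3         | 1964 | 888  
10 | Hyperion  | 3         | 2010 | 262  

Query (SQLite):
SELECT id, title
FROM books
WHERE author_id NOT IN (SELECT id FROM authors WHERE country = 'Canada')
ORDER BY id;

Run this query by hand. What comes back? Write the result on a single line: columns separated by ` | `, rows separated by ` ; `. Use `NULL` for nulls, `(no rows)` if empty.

Inner query: authors.id where country = 'Canada'.
Outer: keep books rows whose author_id is not in that set.
Inner query → {3}

1 | Babel ; 2 | Shogun ; 4 | Recursion ; 5 | Hyperion ; 8 | Circe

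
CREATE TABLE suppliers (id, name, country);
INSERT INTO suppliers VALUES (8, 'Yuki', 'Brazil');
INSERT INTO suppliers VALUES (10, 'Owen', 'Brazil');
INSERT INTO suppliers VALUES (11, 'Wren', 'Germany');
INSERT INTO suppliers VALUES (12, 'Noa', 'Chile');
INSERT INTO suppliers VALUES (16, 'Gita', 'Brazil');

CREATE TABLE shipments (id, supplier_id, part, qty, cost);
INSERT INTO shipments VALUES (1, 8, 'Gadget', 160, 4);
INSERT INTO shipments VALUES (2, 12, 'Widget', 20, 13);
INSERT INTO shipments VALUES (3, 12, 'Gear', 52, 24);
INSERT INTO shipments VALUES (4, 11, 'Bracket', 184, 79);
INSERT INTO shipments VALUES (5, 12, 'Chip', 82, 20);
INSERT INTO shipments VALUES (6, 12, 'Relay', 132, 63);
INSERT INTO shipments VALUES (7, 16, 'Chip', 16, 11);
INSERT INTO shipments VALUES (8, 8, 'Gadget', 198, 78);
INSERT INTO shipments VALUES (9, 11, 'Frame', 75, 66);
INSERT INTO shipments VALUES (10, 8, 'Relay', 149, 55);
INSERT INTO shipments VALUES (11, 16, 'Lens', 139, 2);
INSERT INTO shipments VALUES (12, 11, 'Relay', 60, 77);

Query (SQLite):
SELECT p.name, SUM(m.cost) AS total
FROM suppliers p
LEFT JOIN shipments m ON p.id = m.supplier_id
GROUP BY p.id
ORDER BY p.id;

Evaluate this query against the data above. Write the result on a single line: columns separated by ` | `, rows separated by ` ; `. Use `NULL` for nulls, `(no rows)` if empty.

LEFT JOIN keeps every suppliers row; unmatched ones get NULL for shipments columns.
Group by suppliers.id and compute SUM(m.cost). SUM over an all-NULL group is NULL.
  8: ids {1, 8, 10} → SUM(m.cost)=137
  10: ids {—} → SUM(m.cost)=NULL
  11: ids {4, 9, 12} → SUM(m.cost)=222
  12: ids {2, 3, 5, 6} → SUM(m.cost)=120
  16: ids {7, 11} → SUM(m.cost)=13

Yuki | 137 ; Owen | NULL ; Wren | 222 ; Noa | 120 ; Gita | 13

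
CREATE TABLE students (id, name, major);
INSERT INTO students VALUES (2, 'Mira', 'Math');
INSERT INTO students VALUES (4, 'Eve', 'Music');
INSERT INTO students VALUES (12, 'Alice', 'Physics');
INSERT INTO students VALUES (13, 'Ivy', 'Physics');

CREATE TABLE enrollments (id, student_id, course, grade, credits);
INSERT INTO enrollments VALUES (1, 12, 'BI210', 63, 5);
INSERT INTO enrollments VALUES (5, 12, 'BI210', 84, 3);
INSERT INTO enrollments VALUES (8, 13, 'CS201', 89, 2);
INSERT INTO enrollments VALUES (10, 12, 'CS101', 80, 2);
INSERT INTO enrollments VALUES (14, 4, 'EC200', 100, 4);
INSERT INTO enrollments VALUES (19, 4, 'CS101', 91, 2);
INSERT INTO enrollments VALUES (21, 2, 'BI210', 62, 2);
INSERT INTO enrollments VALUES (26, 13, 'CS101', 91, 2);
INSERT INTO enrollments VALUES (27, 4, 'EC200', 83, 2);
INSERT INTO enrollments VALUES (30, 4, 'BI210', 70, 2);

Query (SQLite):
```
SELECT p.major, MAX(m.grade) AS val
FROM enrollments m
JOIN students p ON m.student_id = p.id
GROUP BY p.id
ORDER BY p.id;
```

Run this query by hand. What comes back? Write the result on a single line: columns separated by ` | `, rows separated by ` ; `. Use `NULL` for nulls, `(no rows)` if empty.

Join each enrollments row to its students via student_id.
Group joined rows by students.id; compute MAX(m.grade) per group.
  2: ids {21} → MAX(m.grade)=62
  4: ids {14, 19, 27, 30} → MAX(m.grade)=100
  12: ids {1, 5, 10} → MAX(m.grade)=84
  13: ids {8, 26} → MAX(m.grade)=91

Math | 62 ; Music | 100 ; Physics | 84 ; Physics | 91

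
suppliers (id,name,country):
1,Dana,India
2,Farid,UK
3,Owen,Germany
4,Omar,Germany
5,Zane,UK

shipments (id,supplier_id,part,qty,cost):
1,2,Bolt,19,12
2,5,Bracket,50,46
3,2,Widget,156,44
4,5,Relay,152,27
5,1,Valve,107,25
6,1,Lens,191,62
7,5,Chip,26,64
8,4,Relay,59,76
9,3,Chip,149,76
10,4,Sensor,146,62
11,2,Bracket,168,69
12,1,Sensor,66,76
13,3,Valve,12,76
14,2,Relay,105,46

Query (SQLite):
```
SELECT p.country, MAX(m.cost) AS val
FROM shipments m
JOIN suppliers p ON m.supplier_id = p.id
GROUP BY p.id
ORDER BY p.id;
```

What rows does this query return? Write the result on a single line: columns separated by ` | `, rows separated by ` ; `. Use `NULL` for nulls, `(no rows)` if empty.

India | 76 ; UK | 69 ; Germany | 76 ; Germany | 76 ; UK | 64

Join each shipments row to its suppliers via supplier_id.
Group joined rows by suppliers.id; compute MAX(m.cost) per group.
  1: ids {5, 6, 12} → MAX(m.cost)=76
  2: ids {1, 3, 11, 14} → MAX(m.cost)=69
  3: ids {9, 13} → MAX(m.cost)=76
  4: ids {8, 10} → MAX(m.cost)=76
  5: ids {2, 4, 7} → MAX(m.cost)=64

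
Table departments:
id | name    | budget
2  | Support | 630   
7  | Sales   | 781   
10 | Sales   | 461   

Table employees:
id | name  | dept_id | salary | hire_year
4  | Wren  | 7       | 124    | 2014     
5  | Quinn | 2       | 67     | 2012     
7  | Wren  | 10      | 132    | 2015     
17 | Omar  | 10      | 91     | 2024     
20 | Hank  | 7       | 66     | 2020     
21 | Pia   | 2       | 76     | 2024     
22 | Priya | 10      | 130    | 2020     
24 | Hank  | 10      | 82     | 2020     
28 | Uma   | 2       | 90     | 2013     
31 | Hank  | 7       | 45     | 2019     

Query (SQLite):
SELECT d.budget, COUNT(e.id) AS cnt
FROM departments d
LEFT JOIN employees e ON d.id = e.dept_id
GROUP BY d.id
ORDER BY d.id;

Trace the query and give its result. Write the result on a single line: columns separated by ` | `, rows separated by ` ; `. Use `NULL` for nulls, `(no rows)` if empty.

630 | 3 ; 781 | 3 ; 461 | 4

LEFT JOIN keeps every departments row; unmatched ones get NULL for employees columns.
Group by departments.id and compute COUNT(e.id). COUNT(col) of an all-NULL group is 0.
  2: ids {5, 21, 28} → COUNT(e.id)=3
  7: ids {4, 20, 31} → COUNT(e.id)=3
  10: ids {7, 17, 22, 24} → COUNT(e.id)=4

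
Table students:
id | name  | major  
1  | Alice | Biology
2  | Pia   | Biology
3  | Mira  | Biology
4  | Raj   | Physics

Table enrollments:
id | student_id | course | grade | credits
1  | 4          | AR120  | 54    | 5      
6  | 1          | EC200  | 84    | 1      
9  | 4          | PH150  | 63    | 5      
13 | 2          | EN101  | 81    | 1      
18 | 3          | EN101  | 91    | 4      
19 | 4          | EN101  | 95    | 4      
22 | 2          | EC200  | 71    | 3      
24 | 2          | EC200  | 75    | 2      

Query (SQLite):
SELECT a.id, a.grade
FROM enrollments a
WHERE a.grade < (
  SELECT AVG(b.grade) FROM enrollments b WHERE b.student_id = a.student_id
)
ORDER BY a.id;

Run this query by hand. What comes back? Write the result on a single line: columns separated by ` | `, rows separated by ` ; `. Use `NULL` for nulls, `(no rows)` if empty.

For each enrollments row a, compute AVG(grade) over rows sharing a.student_id.
Keep row a if a.grade < that per-group AVG.
  student_id=1: AVG(grade) = 84.0
  student_id=2: AVG(grade) = 75.666667
  student_id=3: AVG(grade) = 91.0
  student_id=4: AVG(grade) = 70.666667

1 | 54 ; 9 | 63 ; 22 | 71 ; 24 | 75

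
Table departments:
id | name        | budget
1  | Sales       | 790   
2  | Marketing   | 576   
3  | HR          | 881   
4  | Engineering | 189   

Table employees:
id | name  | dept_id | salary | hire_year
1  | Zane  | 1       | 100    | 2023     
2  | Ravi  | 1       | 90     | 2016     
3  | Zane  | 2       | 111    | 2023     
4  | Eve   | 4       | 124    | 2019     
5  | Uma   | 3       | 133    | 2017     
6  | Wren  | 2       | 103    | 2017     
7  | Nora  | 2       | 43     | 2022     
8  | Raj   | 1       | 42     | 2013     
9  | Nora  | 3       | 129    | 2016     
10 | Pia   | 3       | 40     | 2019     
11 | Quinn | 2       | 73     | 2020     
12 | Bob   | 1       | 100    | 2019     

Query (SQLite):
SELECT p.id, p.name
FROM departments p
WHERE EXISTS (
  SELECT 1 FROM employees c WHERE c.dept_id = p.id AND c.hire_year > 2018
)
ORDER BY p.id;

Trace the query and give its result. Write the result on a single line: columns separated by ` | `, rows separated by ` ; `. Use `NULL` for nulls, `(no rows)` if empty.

1 | Sales ; 2 | Marketing ; 3 | HR ; 4 | Engineering

For each departments row, check whether any employees with matching dept_id has hire_year > 2018.
Keep rows where that is true.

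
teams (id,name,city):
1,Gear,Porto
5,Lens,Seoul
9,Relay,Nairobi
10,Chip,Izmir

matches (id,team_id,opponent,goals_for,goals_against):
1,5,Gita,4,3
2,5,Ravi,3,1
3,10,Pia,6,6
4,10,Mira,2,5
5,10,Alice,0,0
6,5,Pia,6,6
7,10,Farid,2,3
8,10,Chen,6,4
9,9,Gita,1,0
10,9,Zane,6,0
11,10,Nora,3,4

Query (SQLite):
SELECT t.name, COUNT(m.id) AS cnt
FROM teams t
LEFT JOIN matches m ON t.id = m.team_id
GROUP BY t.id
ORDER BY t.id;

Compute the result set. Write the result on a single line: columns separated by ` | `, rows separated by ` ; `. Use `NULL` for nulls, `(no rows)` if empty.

Gear | 0 ; Lens | 3 ; Relay | 2 ; Chip | 6

LEFT JOIN keeps every teams row; unmatched ones get NULL for matches columns.
Group by teams.id and compute COUNT(m.id). COUNT(col) of an all-NULL group is 0.
  1: ids {—} → COUNT(m.id)=0
  5: ids {1, 2, 6} → COUNT(m.id)=3
  9: ids {9, 10} → COUNT(m.id)=2
  10: ids {3, 4, 5, 7, 8, 11} → COUNT(m.id)=6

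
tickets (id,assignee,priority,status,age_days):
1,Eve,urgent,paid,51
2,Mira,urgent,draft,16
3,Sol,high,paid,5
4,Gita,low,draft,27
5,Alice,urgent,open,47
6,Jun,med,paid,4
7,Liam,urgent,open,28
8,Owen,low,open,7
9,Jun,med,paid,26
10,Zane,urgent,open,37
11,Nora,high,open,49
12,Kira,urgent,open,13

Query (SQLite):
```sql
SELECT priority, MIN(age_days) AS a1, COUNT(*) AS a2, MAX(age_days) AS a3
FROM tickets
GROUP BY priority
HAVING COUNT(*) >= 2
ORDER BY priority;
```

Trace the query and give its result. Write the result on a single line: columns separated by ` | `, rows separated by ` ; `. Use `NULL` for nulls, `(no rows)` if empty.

high | 5 | 2 | 49 ; low | 7 | 2 | 27 ; med | 4 | 2 | 26 ; urgent | 13 | 6 | 51

Group tickets by priority.
Per group compute: MIN(age_days), COUNT(*), MAX(age_days).
HAVING: drop groups with fewer than 2 rows.
  high: ids {3, 11} → MIN(age_days)=5, COUNT(*)=2, MAX(age_days)=49
  low: ids {4, 8} → MIN(age_days)=7, COUNT(*)=2, MAX(age_days)=27
  med: ids {6, 9} → MIN(age_days)=4, COUNT(*)=2, MAX(age_days)=26
  urgent: ids {1, 2, 5, 7, 10, 12} → MIN(age_days)=13, COUNT(*)=6, MAX(age_days)=51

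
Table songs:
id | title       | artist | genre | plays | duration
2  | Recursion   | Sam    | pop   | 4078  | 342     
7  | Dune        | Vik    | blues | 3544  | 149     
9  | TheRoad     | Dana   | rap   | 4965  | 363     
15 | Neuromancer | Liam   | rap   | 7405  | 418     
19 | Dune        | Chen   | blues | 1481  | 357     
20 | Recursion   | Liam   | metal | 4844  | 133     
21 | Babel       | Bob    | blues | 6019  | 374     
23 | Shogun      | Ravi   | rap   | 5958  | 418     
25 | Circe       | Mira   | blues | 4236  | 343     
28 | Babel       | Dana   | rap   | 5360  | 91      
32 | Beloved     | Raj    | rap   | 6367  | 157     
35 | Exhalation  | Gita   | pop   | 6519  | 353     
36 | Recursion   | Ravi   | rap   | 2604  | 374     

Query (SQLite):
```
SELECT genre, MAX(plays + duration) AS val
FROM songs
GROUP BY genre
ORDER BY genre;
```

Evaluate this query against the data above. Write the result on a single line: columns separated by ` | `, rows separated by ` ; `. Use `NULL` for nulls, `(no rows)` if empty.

blues | 6393 ; metal | 4977 ; pop | 6872 ; rap | 7823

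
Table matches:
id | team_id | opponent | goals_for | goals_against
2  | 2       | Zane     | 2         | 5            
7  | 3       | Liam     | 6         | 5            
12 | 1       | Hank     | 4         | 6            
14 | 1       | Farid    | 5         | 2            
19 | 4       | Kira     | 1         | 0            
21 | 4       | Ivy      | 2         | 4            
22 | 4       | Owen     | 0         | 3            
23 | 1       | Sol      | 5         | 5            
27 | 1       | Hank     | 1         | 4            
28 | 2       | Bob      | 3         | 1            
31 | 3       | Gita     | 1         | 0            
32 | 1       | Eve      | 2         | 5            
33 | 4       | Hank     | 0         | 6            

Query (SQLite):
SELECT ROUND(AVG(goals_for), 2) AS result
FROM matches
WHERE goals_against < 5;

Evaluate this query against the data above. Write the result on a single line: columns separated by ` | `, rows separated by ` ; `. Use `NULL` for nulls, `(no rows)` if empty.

Rows where goals_against < 5 → goals_for values: [5, 1, 2, 0, 1, 3, 1].
AVG = 13 / 7 (rounded to 2 dp).

1.86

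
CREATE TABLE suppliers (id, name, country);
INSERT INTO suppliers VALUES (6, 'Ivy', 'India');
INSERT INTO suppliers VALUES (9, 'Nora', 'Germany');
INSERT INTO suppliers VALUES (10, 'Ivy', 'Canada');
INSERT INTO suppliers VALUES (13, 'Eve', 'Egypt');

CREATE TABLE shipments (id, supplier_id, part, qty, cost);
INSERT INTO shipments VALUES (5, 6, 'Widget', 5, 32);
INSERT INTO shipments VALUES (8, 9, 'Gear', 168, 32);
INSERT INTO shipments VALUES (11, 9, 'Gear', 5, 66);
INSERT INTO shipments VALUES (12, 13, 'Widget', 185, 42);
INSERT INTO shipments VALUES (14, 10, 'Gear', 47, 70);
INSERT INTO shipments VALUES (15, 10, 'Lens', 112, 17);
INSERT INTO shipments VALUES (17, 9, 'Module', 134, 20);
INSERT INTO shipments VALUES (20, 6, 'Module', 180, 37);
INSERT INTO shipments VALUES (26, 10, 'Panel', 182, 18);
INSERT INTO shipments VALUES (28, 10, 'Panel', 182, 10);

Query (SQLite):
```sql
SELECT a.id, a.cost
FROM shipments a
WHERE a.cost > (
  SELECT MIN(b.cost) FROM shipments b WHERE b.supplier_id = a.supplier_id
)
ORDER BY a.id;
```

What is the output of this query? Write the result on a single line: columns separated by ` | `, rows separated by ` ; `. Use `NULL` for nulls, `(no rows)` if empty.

For each shipments row a, compute MIN(cost) over rows sharing a.supplier_id.
Keep row a if a.cost > that per-group MIN.
  supplier_id=6: MIN(cost) = 32
  supplier_id=9: MIN(cost) = 20
  supplier_id=10: MIN(cost) = 10
  supplier_id=13: MIN(cost) = 42

8 | 32 ; 11 | 66 ; 14 | 70 ; 15 | 17 ; 20 | 37 ; 26 | 18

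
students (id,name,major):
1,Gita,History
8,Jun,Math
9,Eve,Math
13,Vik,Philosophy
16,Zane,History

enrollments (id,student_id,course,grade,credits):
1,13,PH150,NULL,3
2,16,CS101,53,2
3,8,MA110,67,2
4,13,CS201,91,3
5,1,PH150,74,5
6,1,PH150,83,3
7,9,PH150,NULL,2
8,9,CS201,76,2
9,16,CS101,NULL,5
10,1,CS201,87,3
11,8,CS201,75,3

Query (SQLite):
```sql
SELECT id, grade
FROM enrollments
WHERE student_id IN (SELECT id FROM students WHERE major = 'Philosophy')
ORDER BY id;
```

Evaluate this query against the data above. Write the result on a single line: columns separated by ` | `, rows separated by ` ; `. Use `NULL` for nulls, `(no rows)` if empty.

Inner query: students.id where major = 'Philosophy'.
Outer: keep enrollments rows whose student_id is in that set.
Inner query → {13}

1 | NULL ; 4 | 91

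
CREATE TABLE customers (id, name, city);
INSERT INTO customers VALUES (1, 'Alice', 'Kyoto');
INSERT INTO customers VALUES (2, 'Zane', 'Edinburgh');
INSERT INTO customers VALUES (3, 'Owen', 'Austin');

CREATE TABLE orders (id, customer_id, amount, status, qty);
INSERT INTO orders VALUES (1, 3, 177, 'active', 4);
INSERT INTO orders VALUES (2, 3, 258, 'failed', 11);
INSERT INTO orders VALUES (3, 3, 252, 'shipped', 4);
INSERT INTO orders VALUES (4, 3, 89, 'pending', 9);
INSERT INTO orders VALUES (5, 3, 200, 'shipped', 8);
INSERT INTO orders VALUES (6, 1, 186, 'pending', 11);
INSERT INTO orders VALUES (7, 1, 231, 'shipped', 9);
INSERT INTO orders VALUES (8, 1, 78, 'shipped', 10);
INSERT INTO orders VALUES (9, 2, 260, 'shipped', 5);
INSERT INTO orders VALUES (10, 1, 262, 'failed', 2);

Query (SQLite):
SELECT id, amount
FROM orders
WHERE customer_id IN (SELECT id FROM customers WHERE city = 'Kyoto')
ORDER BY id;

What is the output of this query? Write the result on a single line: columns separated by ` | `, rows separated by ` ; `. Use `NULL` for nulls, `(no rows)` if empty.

6 | 186 ; 7 | 231 ; 8 | 78 ; 10 | 262

Inner query: customers.id where city = 'Kyoto'.
Outer: keep orders rows whose customer_id is in that set.
Inner query → {1}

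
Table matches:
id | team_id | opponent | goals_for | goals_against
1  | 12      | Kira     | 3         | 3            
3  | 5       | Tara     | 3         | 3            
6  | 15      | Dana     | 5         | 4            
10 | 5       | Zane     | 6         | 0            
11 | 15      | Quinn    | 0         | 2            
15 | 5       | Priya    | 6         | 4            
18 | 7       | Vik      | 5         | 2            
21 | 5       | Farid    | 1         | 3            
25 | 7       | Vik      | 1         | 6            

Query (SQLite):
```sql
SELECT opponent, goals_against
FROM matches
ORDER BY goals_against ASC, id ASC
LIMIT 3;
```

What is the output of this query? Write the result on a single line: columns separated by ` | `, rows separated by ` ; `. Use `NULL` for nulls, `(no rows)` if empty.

Sort by goals_against asc, tiebreak id asc: (0, id=10), (2, id=11), (2, id=18), (3, id=1), (3, id=3), (3, id=21) …. Take first 3.

Zane | 0 ; Quinn | 2 ; Vik | 2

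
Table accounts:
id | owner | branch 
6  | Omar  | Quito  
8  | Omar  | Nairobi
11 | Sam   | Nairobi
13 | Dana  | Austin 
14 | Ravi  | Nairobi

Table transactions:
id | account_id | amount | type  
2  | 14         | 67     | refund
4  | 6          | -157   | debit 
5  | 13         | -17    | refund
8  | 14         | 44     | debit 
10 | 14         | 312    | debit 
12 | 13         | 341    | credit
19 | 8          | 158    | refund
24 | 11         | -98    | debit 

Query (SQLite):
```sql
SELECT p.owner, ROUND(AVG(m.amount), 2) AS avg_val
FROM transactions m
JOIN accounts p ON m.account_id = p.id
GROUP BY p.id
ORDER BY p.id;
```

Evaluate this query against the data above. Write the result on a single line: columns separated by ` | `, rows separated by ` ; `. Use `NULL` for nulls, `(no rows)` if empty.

Omar | -157 ; Omar | 158 ; Sam | -98 ; Dana | 162 ; Ravi | 141

Join each transactions row to its accounts via account_id.
Group joined rows by accounts.id; compute ROUND(AVG(m.amount), 2) per group.
  6: ids {4} → ROUND(AVG(m.amount), 2)=-157
  8: ids {19} → ROUND(AVG(m.amount), 2)=158
  11: ids {24} → ROUND(AVG(m.amount), 2)=-98
  13: ids {5, 12} → ROUND(AVG(m.amount), 2)=162
  14: ids {2, 8, 10} → ROUND(AVG(m.amount), 2)=141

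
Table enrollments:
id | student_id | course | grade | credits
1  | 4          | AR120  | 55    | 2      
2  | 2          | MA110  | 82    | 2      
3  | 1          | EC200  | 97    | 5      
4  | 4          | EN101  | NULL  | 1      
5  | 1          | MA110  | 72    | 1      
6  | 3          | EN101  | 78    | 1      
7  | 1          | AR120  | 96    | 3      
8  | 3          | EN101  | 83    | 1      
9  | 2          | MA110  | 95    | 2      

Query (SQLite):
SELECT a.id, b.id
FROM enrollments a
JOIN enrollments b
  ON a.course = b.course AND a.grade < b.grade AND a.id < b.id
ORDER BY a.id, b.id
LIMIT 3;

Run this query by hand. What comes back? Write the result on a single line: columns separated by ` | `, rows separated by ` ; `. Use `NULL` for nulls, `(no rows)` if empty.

Pairs (a,b) with same course, a.grade < b.grade, a.id < b.id.
course groups: AR120:{1,7} EC200:{3} EN101:{4,6,8} MA110:{2,5,9}
Ordered by (a.id, b.id); first 3.

1 | 7 ; 2 | 9 ; 5 | 9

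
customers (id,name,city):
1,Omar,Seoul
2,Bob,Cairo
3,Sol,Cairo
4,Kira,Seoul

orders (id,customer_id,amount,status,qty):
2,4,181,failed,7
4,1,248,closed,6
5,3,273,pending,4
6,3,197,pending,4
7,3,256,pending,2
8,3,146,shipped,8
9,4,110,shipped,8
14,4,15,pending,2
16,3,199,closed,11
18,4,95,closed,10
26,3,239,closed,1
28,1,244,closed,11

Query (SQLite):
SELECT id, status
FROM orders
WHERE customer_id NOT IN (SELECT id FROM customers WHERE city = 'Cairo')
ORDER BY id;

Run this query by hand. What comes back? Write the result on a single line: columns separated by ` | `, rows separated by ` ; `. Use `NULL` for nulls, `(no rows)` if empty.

2 | failed ; 4 | closed ; 9 | shipped ; 14 | pending ; 18 | closed ; 28 | closed

Inner query: customers.id where city = 'Cairo'.
Outer: keep orders rows whose customer_id is not in that set.
Inner query → {2, 3}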